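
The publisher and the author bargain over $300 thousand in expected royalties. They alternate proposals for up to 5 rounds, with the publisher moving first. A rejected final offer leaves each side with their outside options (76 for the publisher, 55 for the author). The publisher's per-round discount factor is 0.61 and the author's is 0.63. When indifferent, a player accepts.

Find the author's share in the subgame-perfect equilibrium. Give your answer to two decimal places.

Solve by backward induction from round 5.
Round 5 (the publisher proposes): the author gets 55 if talks fail, so the publisher offers 55 and keeps 245.
Round 4 (the author proposes): the publisher can get 245 next round, worth 0.61 × 245 = 149.45 now, so the author offers 149.45, keeping 150.55.
Round 3 (the publisher proposes): the author can get 150.55 next round, worth 0.63 × 150.55 = 94.8465 now. The publisher offers 94.8465 and keeps 300 − 94.8465 = 205.1535.
Round 2 (the author proposes): the publisher can get 205.1535 next round, worth 0.61 × 205.1535 = 125.143635 now. The author offers 125.143635 and keeps 300 − 125.143635 = 174.856365.
Round 1 (the publisher proposes): the author can get 174.856365 next round, worth 0.63 × 174.856365 = 110.15950995 now. The publisher offers 110.15950995 and keeps 300 − 110.15950995 = 189.84049005.

110.16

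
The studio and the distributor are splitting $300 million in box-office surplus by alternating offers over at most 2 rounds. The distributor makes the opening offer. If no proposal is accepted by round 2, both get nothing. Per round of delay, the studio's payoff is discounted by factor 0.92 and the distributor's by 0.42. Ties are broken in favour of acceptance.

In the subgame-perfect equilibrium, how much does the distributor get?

24

By backward induction:
Round 2 (the studio proposes): the distributor will accept anything ≥ 0, so the studio offers 0 and keeps 300.
Round 1 (the distributor proposes): the studio can get 300 next round, worth 0.92 × 300 = 276 now; the distributor offers that and keeps 24.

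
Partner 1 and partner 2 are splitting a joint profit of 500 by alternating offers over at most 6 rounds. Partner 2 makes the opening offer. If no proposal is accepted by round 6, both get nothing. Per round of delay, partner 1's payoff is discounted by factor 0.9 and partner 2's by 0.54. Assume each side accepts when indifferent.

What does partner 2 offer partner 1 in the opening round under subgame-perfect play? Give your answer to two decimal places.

Round 6 (partner 1 proposes): rejection yields 0 for partner 2; partner 1 offers 0 and keeps 500.
Round 5 (partner 2 proposes): partner 1 can get 500 next round, worth 0.9 × 500 = 450 now, so partner 2 offers 450, keeping 50.
Round 4 (partner 1 proposes): partner 2 can get 50 next round, worth 0.54 × 50 = 27 now. Partner 1 offers 27 and keeps 500 − 27 = 473.
Round 3 (partner 2 proposes): partner 1 can get 473 next round, worth 0.9 × 473 = 425.7 now, so partner 2 offers 425.7, keeping 74.3.
Round 2 (partner 1 proposes): partner 2 can get 74.3 next round, worth 0.54 × 74.3 = 40.122 now; partner 1 offers that and keeps 459.878.
Round 1 (partner 2 proposes): partner 1 can get 459.878 next round, worth 0.9 × 459.878 = 413.8902 now; partner 2 offers that and keeps 86.1098.

413.89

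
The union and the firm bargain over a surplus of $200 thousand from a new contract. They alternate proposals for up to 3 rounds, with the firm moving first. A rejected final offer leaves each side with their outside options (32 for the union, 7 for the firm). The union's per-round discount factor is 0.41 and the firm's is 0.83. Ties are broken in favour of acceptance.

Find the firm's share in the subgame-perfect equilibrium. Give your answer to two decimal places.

Round 3 (the firm proposes): the union gets 32 if talks fail, so the firm offers 32 and keeps 168.
Round 2 (the union proposes): the firm can get 168 next round, worth 0.83 × 168 = 139.44 now; the union offers that and keeps 60.56.
Round 1 (the firm proposes): the union can get 60.56 next round, worth 0.41 × 60.56 = 24.8296 now; the firm offers that and keeps 175.1704.

175.17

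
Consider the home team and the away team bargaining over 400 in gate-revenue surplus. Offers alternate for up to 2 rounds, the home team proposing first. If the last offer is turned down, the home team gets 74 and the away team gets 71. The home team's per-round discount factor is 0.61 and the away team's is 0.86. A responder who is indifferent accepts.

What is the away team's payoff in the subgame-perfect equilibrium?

Round 2 (the away team proposes): the home team gets 74 if talks fail, so the away team offers 74 and keeps 326.
Round 1 (the home team proposes): the away team can get 326 next round, worth 0.86 × 326 = 280.36 now. The home team offers 280.36 and keeps 400 − 280.36 = 119.64.

280.36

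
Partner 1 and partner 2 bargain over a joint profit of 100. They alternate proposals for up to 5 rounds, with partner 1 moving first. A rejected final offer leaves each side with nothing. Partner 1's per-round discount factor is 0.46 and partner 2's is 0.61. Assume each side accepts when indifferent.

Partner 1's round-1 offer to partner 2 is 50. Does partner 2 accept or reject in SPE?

Accept

Round 5 (partner 1 proposes): rejection yields 0 for partner 2; partner 1 offers 0 and keeps 100.
Round 4 (partner 2 proposes): partner 1 can get 100 next round, worth 0.46 × 100 = 46 now; partner 2 offers that and keeps 54.
Round 3 (partner 1 proposes): partner 2 can get 54 next round, worth 0.61 × 54 = 32.94 now. Partner 1 offers 32.94 and keeps 100 − 32.94 = 67.06.
Round 2 (partner 2 proposes): partner 1 can get 67.06 next round, worth 0.46 × 67.06 = 30.8476 now. Partner 2 offers 30.8476 and keeps 100 − 30.8476 = 69.1524.
So by rejecting in round 1, partner 2 gets 69.1524 next round, worth 0.61 × 69.1524 = 42.182964 now.
Offer 50 ≥ 42.182964, so partner 2 accepts.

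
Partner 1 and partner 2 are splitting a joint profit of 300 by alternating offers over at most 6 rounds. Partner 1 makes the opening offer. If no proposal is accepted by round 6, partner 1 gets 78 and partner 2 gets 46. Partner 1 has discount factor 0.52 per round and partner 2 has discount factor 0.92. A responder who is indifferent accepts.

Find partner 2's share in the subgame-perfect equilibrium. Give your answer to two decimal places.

242.60

Round 6 (partner 2 proposes): partner 1 gets 78 if talks fail, so partner 2 offers 78 and keeps 222.
Round 5 (partner 1 proposes): partner 2 can get 222 next round, worth 0.92 × 222 = 204.24 now; partner 1 offers that and keeps 95.76.
Round 4 (partner 2 proposes): partner 1 can get 95.76 next round, worth 0.52 × 95.76 = 49.7952 now, so partner 2 offers 49.7952, keeping 250.2048.
Round 3 (partner 1 proposes): partner 2 can get 250.2048 next round, worth 0.92 × 250.2048 = 230.188416 now, so partner 1 offers 230.188416, keeping 69.811584.
Round 2 (partner 2 proposes): partner 1 can get 69.811584 next round, worth 0.52 × 69.811584 = 36.30202368 now, so partner 2 offers 36.30202368, keeping 263.69797632.
Round 1 (partner 1 proposes): partner 2 can get 263.69797632 next round, worth 0.92 × 263.69797632 = 242.6021382144 now. Partner 1 offers 242.6021382144 and keeps 300 − 242.6021382144 = 57.3978617856.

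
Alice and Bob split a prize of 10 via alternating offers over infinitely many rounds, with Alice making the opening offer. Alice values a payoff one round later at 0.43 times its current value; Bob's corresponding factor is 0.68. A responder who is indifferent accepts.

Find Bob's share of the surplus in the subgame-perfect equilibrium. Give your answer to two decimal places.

5.48

When Alice proposes, Bob accepts any offer worth at least 0.68 times what Bob would get by proposing next round; and vice versa.
This gives x = 10 − 0.68y and y = 10 − 0.43x, where x and y are each side's share when it proposes.
Hence (1 − 0.68·0.43)x = 10(1 − 0.68), i.e. 0.7076·x = 3.2.
x ≈ 4.5223; Bob's share is 10 − x ≈ 5.4777.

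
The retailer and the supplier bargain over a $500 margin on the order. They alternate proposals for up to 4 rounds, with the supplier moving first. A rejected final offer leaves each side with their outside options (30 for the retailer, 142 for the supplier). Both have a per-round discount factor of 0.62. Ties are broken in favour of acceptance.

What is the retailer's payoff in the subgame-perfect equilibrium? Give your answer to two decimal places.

Solve by backward induction from round 4.
Round 4 (the retailer proposes): the supplier gets 142 if talks fail, so the retailer offers 142 and keeps 358.
Round 3 (the supplier proposes): the retailer can get 358 next round, worth 0.62 × 358 = 221.96 now. The supplier offers 221.96 and keeps 500 − 221.96 = 278.04.
Round 2 (the retailer proposes): the supplier can get 278.04 next round, worth 0.62 × 278.04 = 172.3848 now, so the retailer offers 172.3848, keeping 327.6152.
Round 1 (the supplier proposes): the retailer can get 327.6152 next round, worth 0.62 × 327.6152 = 203.121424 now. The supplier offers 203.121424 and keeps 500 − 203.121424 = 296.878576.

203.12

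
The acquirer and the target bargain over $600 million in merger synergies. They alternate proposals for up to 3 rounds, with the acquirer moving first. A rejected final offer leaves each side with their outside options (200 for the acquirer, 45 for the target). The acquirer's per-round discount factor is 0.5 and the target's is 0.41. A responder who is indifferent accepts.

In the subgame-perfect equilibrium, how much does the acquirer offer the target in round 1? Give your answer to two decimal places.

132.23

Round 3 (the acquirer proposes): the target gets 45 if talks fail, so the acquirer offers 45 and keeps 555.
Round 2 (the target proposes): the acquirer can get 555 next round, worth 0.5 × 555 = 277.5 now. The target offers 277.5 and keeps 600 − 277.5 = 322.5.
Round 1 (the acquirer proposes): the target can get 322.5 next round, worth 0.41 × 322.5 = 132.225 now. The acquirer offers 132.225 and keeps 600 − 132.225 = 467.775.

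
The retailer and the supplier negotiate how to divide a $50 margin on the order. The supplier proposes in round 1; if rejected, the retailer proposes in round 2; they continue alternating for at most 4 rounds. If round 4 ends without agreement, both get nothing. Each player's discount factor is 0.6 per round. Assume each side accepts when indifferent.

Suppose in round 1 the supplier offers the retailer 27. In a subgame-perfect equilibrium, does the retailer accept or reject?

Accept

Round 4 (the retailer proposes): rejection yields 0 for the supplier; the retailer offers 0 and keeps 50.
Round 3 (the supplier proposes): the retailer can get 50 next round, worth 0.6 × 50 = 30 now. The supplier offers 30 and keeps 50 − 30 = 20.
Round 2 (the retailer proposes): the supplier can get 20 next round, worth 0.6 × 20 = 12 now; the retailer offers that and keeps 38.
So by rejecting in round 1, the retailer gets 38 next round, worth 0.6 × 38 = 22.8 now.
Offer 27 ≥ 22.8, so the retailer accepts.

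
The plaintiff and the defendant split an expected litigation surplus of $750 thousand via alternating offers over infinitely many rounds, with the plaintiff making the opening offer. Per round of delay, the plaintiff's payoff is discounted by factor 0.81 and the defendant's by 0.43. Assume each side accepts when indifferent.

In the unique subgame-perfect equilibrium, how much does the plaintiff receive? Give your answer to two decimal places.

655.98

When the plaintiff proposes, the defendant accepts any offer worth at least 0.43 times what the defendant would get by proposing next round; and vice versa.
This gives x = 750 − 0.43y and y = 750 − 0.81x, where x and y are each side's share when it proposes.
Hence (1 − 0.43·0.81)x = 750(1 − 0.43), i.e. 0.6517·x = 427.5.
x ≈ 655.9767; the defendant's share is 750 − x ≈ 94.0233.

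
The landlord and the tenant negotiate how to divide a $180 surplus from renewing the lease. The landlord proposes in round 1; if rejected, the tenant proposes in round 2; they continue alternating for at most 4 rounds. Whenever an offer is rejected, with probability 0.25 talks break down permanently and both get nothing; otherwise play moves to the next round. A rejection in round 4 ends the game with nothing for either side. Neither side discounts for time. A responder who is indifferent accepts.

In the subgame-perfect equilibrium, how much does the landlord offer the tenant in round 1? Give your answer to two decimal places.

Round 4 (the tenant proposes): the landlord will accept anything ≥ 0, so the tenant offers 0 and keeps 180.
Round 3 (the landlord proposes): rejecting gives the tenant an expected 0.75 × 180 = 135; the landlord offers that and keeps 45.
Round 2 (the tenant proposes): rejecting gives the landlord an expected 0.75 × 45 = 33.75. The tenant offers 33.75 and keeps 180 − 33.75 = 146.25.
Round 1 (the landlord proposes): rejecting gives the tenant an expected 0.75 × 146.25 = 109.6875, so the landlord offers 109.6875, keeping 70.3125.

109.69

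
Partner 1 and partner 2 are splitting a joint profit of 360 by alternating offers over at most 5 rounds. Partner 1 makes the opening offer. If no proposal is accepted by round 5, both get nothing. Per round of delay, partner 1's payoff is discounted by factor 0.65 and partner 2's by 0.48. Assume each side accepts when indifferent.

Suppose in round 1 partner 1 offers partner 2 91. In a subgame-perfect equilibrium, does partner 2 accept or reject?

Round 5 (partner 1 proposes): partner 2 will accept anything ≥ 0, so partner 1 offers 0 and keeps 360.
Round 4 (partner 2 proposes): partner 1 can get 360 next round, worth 0.65 × 360 = 234 now. Partner 2 offers 234 and keeps 360 − 234 = 126.
Round 3 (partner 1 proposes): partner 2 can get 126 next round, worth 0.48 × 126 = 60.48 now. Partner 1 offers 60.48 and keeps 360 − 60.48 = 299.52.
Round 2 (partner 2 proposes): partner 1 can get 299.52 next round, worth 0.65 × 299.52 = 194.688 now. Partner 2 offers 194.688 and keeps 360 − 194.688 = 165.312.
So by rejecting in round 1, partner 2 gets 165.312 next round, worth 0.48 × 165.312 = 79.34976 now.
Offer 91 ≥ 79.34976, so partner 2 accepts.

Accept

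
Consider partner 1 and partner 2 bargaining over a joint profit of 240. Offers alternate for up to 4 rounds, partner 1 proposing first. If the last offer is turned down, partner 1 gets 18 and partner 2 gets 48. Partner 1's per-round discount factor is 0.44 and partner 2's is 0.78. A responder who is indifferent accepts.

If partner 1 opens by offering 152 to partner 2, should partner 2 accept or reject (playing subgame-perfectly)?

Work out partner 2's continuation value if the offer is rejected.
Round 4 (partner 2 proposes): partner 1 gets 18 if talks fail, so partner 2 offers 18 and keeps 222.
Round 3 (partner 1 proposes): partner 2 can get 222 next round, worth 0.78 × 222 = 173.16 now. Partner 1 offers 173.16 and keeps 240 − 173.16 = 66.84.
Round 2 (partner 2 proposes): partner 1 can get 66.84 next round, worth 0.44 × 66.84 = 29.4096 now, so partner 2 offers 29.4096, keeping 210.5904.
So by rejecting in round 1, partner 2 gets 210.5904 next round, worth 0.78 × 210.5904 = 164.260512 now.
Offer 152 < 164.260512, so partner 2 rejects.

Reject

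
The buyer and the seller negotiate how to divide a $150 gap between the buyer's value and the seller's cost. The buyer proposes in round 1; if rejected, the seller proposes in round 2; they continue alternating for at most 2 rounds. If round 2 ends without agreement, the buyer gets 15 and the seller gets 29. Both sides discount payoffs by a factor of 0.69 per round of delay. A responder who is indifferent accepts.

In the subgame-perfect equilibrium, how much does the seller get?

Work backward from the last round.
Round 2 (the seller proposes): the buyer gets 15 if talks fail, so the seller offers 15 and keeps 135.
Round 1 (the buyer proposes): the seller can get 135 next round, worth 0.69 × 135 = 93.15 now, so the buyer offers 93.15, keeping 56.85.

93.15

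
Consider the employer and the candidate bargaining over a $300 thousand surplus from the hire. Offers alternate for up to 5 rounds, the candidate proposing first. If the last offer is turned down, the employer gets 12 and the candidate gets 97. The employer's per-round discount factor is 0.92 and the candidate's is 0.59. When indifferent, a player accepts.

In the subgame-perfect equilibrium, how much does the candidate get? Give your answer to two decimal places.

121.88

Round 5 (the candidate proposes): the employer gets 12 if talks fail, so the candidate offers 12 and keeps 288.
Round 4 (the employer proposes): the candidate can get 288 next round, worth 0.59 × 288 = 169.92 now. The employer offers 169.92 and keeps 300 − 169.92 = 130.08.
Round 3 (the candidate proposes): the employer can get 130.08 next round, worth 0.92 × 130.08 = 119.6736 now, so the candidate offers 119.6736, keeping 180.3264.
Round 2 (the employer proposes): the candidate can get 180.3264 next round, worth 0.59 × 180.3264 = 106.392576 now; the employer offers that and keeps 193.607424.
Round 1 (the candidate proposes): the employer can get 193.607424 next round, worth 0.92 × 193.607424 = 178.11883008 now, so the candidate offers 178.11883008, keeping 121.88116992.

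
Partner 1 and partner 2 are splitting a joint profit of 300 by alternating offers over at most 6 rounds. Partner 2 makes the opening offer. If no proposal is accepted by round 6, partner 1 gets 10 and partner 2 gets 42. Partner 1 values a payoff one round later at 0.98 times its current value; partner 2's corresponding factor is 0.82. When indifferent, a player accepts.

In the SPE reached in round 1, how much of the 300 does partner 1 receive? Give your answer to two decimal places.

Round 6 (partner 1 proposes): partner 2 gets 42 if talks fail, so partner 1 offers 42 and keeps 258.
Round 5 (partner 2 proposes): partner 1 can get 258 next round, worth 0.98 × 258 = 252.84 now. Partner 2 offers 252.84 and keeps 300 − 252.84 = 47.16.
Round 4 (partner 1 proposes): partner 2 can get 47.16 next round, worth 0.82 × 47.16 = 38.6712 now. Partner 1 offers 38.6712 and keeps 300 − 38.6712 = 261.3288.
Round 3 (partner 2 proposes): partner 1 can get 261.3288 next round, worth 0.98 × 261.3288 = 256.102224 now, so partner 2 offers 256.102224, keeping 43.897776.
Round 2 (partner 1 proposes): partner 2 can get 43.897776 next round, worth 0.82 × 43.897776 = 35.99617632 now. Partner 1 offers 35.99617632 and keeps 300 − 35.99617632 = 264.00382368.
Round 1 (partner 2 proposes): partner 1 can get 264.00382368 next round, worth 0.98 × 264.00382368 = 258.7237472064 now; partner 2 offers that and keeps 41.2762527936.

258.72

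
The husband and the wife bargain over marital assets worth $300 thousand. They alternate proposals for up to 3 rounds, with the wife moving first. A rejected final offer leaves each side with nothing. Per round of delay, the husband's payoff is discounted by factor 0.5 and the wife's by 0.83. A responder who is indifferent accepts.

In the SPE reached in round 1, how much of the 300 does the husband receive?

25.5

Round 3 (the wife proposes): rejection yields 0 for the husband; the wife offers 0 and keeps 300.
Round 2 (the husband proposes): the wife can get 300 next round, worth 0.83 × 300 = 249 now, so the husband offers 249, keeping 51.
Round 1 (the wife proposes): the husband can get 51 next round, worth 0.5 × 51 = 25.5 now. The wife offers 25.5 and keeps 300 − 25.5 = 274.5.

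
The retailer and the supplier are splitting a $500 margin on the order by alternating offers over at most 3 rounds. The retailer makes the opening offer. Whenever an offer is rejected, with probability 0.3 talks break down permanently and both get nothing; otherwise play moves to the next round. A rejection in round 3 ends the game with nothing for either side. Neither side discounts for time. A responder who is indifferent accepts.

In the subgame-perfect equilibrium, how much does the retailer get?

Round 3 (the retailer proposes): rejection yields 0 for the supplier; the retailer offers 0 and keeps 500.
Round 2 (the supplier proposes): rejecting gives the retailer an expected 0.7 × 500 = 350; the supplier offers that and keeps 150.
Round 1 (the retailer proposes): rejecting gives the supplier an expected 0.7 × 150 = 105. The retailer offers 105 and keeps 500 − 105 = 395.

395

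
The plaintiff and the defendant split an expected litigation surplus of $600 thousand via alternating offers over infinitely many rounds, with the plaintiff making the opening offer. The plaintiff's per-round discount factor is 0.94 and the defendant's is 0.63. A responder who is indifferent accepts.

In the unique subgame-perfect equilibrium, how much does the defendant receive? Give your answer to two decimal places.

55.62

When the plaintiff proposes, the defendant accepts any offer worth at least 0.63 times what the defendant would get by proposing next round; and vice versa.
This gives x = 600 − 0.63y and y = 600 − 0.94x, where x and y are each side's share when it proposes.
Hence (1 − 0.63·0.94)x = 600(1 − 0.63), i.e. 0.4078·x = 222.
x ≈ 544.3845; the defendant's share is 600 − x ≈ 55.6155.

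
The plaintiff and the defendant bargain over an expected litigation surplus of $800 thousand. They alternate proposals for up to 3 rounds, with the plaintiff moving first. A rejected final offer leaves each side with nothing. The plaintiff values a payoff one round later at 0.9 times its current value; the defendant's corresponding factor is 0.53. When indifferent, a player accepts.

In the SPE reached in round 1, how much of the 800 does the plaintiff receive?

757.6

Round 3 (the plaintiff proposes): rejection yields 0 for the defendant; the plaintiff offers 0 and keeps 800.
Round 2 (the defendant proposes): the plaintiff can get 800 next round, worth 0.9 × 800 = 720 now; the defendant offers that and keeps 80.
Round 1 (the plaintiff proposes): the defendant can get 80 next round, worth 0.53 × 80 = 42.4 now. The plaintiff offers 42.4 and keeps 800 − 42.4 = 757.6.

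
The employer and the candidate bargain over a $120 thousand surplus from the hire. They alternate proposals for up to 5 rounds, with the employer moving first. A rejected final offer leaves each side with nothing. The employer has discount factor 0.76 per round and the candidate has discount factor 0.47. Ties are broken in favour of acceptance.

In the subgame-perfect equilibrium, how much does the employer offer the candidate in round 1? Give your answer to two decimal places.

18.37

By backward induction:
Round 5 (the employer proposes): rejection yields 0 for the candidate; the employer offers 0 and keeps 120.
Round 4 (the candidate proposes): the employer can get 120 next round, worth 0.76 × 120 = 91.2 now, so the candidate offers 91.2, keeping 28.8.
Round 3 (the employer proposes): the candidate can get 28.8 next round, worth 0.47 × 28.8 = 13.536 now; the employer offers that and keeps 106.464.
Round 2 (the candidate proposes): the employer can get 106.464 next round, worth 0.76 × 106.464 = 80.91264 now, so the candidate offers 80.91264, keeping 39.08736.
Round 1 (the employer proposes): the candidate can get 39.08736 next round, worth 0.47 × 39.08736 = 18.3710592 now. The employer offers 18.3710592 and keeps 120 − 18.3710592 = 101.6289408.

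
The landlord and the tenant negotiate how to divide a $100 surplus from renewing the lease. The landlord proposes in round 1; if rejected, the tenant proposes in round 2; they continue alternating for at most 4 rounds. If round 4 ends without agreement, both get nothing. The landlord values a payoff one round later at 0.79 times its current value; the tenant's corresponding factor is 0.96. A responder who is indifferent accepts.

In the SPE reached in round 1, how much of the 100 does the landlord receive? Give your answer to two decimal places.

Round 4 (the tenant proposes): the landlord will accept anything ≥ 0, so the tenant offers 0 and keeps 100.
Round 3 (the landlord proposes): the tenant can get 100 next round, worth 0.96 × 100 = 96 now. The landlord offers 96 and keeps 100 − 96 = 4.
Round 2 (the tenant proposes): the landlord can get 4 next round, worth 0.79 × 4 = 3.16 now, so the tenant offers 3.16, keeping 96.84.
Round 1 (the landlord proposes): the tenant can get 96.84 next round, worth 0.96 × 96.84 = 92.9664 now, so the landlord offers 92.9664, keeping 7.0336.

7.03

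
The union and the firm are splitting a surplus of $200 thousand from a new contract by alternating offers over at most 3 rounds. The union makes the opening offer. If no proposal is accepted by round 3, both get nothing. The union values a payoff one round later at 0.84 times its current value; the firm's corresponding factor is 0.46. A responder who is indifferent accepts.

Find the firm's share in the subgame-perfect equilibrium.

Round 3 (the union proposes): the firm will accept anything ≥ 0, so the union offers 0 and keeps 200.
Round 2 (the firm proposes): the union can get 200 next round, worth 0.84 × 200 = 168 now; the firm offers that and keeps 32.
Round 1 (the union proposes): the firm can get 32 next round, worth 0.46 × 32 = 14.72 now; the union offers that and keeps 185.28.

14.72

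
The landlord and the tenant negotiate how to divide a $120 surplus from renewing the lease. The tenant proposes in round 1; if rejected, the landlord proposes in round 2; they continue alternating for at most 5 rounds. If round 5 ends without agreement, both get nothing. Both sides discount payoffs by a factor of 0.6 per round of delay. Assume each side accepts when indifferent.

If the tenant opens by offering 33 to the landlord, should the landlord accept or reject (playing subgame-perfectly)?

Reject

Work out the landlord's continuation value if the offer is rejected.
Round 5 (the tenant proposes): the landlord will accept anything ≥ 0, so the tenant offers 0 and keeps 120.
Round 4 (the landlord proposes): the tenant can get 120 next round, worth 0.6 × 120 = 72 now, so the landlord offers 72, keeping 48.
Round 3 (the tenant proposes): the landlord can get 48 next round, worth 0.6 × 48 = 28.8 now; the tenant offers that and keeps 91.2.
Round 2 (the landlord proposes): the tenant can get 91.2 next round, worth 0.6 × 91.2 = 54.72 now. The landlord offers 54.72 and keeps 120 − 54.72 = 65.28.
So by rejecting in round 1, the landlord gets 65.28 next round, worth 0.6 × 65.28 = 39.168 now.
Offer 33 < 39.168, so the landlord rejects.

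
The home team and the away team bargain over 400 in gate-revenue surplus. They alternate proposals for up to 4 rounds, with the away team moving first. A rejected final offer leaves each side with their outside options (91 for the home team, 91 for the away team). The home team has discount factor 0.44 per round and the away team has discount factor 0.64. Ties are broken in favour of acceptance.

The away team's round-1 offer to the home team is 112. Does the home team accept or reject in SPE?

Round 4 (the home team proposes): the away team gets 91 if talks fail, so the home team offers 91 and keeps 309.
Round 3 (the away team proposes): the home team can get 309 next round, worth 0.44 × 309 = 135.96 now, so the away team offers 135.96, keeping 264.04.
Round 2 (the home team proposes): the away team can get 264.04 next round, worth 0.64 × 264.04 = 168.9856 now; the home team offers that and keeps 231.0144.
So by rejecting in round 1, the home team gets 231.0144 next round, worth 0.44 × 231.0144 = 101.646336 now.
Offer 112 ≥ 101.646336, so the home team accepts.

Accept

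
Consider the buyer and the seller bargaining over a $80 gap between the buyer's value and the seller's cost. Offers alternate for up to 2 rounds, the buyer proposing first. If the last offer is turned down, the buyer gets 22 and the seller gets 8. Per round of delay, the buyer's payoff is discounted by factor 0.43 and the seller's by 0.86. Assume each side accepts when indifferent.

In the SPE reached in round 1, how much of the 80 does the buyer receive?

Round 2 (the seller proposes): the buyer gets 22 if talks fail, so the seller offers 22 and keeps 58.
Round 1 (the buyer proposes): the seller can get 58 next round, worth 0.86 × 58 = 49.88 now; the buyer offers that and keeps 30.12.

30.12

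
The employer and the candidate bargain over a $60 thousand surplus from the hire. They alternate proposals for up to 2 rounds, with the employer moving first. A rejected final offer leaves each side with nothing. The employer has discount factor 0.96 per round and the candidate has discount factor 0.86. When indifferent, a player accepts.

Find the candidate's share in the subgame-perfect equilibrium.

Round 2 (the candidate proposes): the employer will accept anything ≥ 0, so the candidate offers 0 and keeps 60.
Round 1 (the employer proposes): the candidate can get 60 next round, worth 0.86 × 60 = 51.6 now. The employer offers 51.6 and keeps 60 − 51.6 = 8.4.

51.6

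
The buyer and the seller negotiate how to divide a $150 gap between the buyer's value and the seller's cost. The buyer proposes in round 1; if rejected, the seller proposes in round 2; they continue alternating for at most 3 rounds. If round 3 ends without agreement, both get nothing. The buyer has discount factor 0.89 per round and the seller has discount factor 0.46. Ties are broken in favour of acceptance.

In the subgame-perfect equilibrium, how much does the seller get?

7.59

Round 3 (the buyer proposes): the seller will accept anything ≥ 0, so the buyer offers 0 and keeps 150.
Round 2 (the seller proposes): the buyer can get 150 next round, worth 0.89 × 150 = 133.5 now. The seller offers 133.5 and keeps 150 − 133.5 = 16.5.
Round 1 (the buyer proposes): the seller can get 16.5 next round, worth 0.46 × 16.5 = 7.59 now, so the buyer offers 7.59, keeping 142.41.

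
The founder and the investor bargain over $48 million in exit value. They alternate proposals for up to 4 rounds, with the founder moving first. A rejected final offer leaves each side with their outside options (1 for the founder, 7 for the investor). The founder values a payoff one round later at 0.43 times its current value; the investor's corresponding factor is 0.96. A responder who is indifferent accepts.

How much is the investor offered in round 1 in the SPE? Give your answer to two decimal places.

44.89

Round 4 (the investor proposes): the founder gets 1 if talks fail, so the investor offers 1 and keeps 47.
Round 3 (the founder proposes): the investor can get 47 next round, worth 0.96 × 47 = 45.12 now. The founder offers 45.12 and keeps 48 − 45.12 = 2.88.
Round 2 (the investor proposes): the founder can get 2.88 next round, worth 0.43 × 2.88 = 1.2384 now; the investor offers that and keeps 46.7616.
Round 1 (the founder proposes): the investor can get 46.7616 next round, worth 0.96 × 46.7616 = 44.891136 now. The founder offers 44.891136 and keeps 48 − 44.891136 = 3.108864.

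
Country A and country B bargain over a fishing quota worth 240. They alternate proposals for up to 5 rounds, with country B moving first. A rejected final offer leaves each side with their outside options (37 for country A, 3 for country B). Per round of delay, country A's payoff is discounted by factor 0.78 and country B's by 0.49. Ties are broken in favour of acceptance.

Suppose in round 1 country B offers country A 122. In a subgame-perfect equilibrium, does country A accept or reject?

Reject

Round 5 (country B proposes): country A gets 37 if talks fail, so country B offers 37 and keeps 203.
Round 4 (country A proposes): country B can get 203 next round, worth 0.49 × 203 = 99.47 now; country A offers that and keeps 140.53.
Round 3 (country B proposes): country A can get 140.53 next round, worth 0.78 × 140.53 = 109.6134 now, so country B offers 109.6134, keeping 130.3866.
Round 2 (country A proposes): country B can get 130.3866 next round, worth 0.49 × 130.3866 = 63.889434 now; country A offers that and keeps 176.110566.
So by rejecting in round 1, country A gets 176.110566 next round, worth 0.78 × 176.110566 = 137.36624148 now.
Offer 122 < 137.36624148, so country A rejects.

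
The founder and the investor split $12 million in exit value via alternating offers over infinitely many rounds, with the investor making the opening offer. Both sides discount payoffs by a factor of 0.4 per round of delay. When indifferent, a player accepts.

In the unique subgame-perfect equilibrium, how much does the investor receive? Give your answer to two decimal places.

Let x be the investor's share when the investor proposes and y be the founder's share when the founder proposes.
The founder accepts iff offered ≥ 0.4·y, so x = 12 − 0.4y. Symmetrically y = 12 − 0.4x.
Substituting: x = 12 − 0.4(12 − 0.4x), giving x(1 − 0.4·0.4) = 12(1 − 0.4).
So x = 12 × 0.6 / 0.84 ≈ 8.5714, and the founder receives 12 − x ≈ 3.4286.

8.57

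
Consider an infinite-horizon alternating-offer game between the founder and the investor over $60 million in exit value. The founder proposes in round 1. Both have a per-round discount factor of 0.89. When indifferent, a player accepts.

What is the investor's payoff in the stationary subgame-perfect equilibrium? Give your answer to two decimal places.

When the founder proposes, the investor accepts any offer worth at least 0.89 times what the investor would get by proposing next round; and vice versa.
This gives x = 60 − 0.89y and y = 60 − 0.89x, where x and y are each side's share when it proposes.
Hence (1 − 0.89·0.89)x = 60(1 − 0.89), i.e. 0.2079·x = 6.6.
x ≈ 31.7460; the investor's share is 60 − x ≈ 28.2540.

28.25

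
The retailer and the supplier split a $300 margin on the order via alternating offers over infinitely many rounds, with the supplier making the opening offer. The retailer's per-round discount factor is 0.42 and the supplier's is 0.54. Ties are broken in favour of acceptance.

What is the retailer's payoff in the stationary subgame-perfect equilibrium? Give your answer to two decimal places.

74.96

When the supplier proposes, the retailer accepts any offer worth at least 0.42 times what the retailer would get by proposing next round; and vice versa.
This gives x = 300 − 0.42y and y = 300 − 0.54x, where x and y are each side's share when it proposes.
Hence (1 − 0.42·0.54)x = 300(1 − 0.42), i.e. 0.7732·x = 174.
x ≈ 225.0388; the retailer's share is 300 − x ≈ 74.9612.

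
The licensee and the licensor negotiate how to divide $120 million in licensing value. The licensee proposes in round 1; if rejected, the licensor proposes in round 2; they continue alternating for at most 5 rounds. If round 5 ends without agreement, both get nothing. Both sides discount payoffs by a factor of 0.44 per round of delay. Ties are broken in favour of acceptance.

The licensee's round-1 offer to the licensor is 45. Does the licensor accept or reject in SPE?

Round 5 (the licensee proposes): the licensor will accept anything ≥ 0, so the licensee offers 0 and keeps 120.
Round 4 (the licensor proposes): the licensee can get 120 next round, worth 0.44 × 120 = 52.8 now, so the licensor offers 52.8, keeping 67.2.
Round 3 (the licensee proposes): the licensor can get 67.2 next round, worth 0.44 × 67.2 = 29.568 now. The licensee offers 29.568 and keeps 120 − 29.568 = 90.432.
Round 2 (the licensor proposes): the licensee can get 90.432 next round, worth 0.44 × 90.432 = 39.79008 now; the licensor offers that and keeps 80.20992.
So by rejecting in round 1, the licensor gets 80.20992 next round, worth 0.44 × 80.20992 = 35.2923648 now.
Offer 45 ≥ 35.2923648, so the licensor accepts.

Accept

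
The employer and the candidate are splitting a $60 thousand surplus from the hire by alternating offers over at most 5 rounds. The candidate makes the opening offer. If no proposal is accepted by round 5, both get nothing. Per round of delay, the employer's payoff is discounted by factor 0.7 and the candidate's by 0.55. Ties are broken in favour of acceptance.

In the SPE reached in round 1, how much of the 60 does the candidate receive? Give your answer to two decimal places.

33.82

Solve by backward induction from round 5.
Round 5 (the candidate proposes): rejection yields 0 for the employer; the candidate offers 0 and keeps 60.
Round 4 (the employer proposes): the candidate can get 60 next round, worth 0.55 × 60 = 33 now; the employer offers that and keeps 27.
Round 3 (the candidate proposes): the employer can get 27 next round, worth 0.7 × 27 = 18.9 now. The candidate offers 18.9 and keeps 60 − 18.9 = 41.1.
Round 2 (the employer proposes): the candidate can get 41.1 next round, worth 0.55 × 41.1 = 22.605 now; the employer offers that and keeps 37.395.
Round 1 (the candidate proposes): the employer can get 37.395 next round, worth 0.7 × 37.395 = 26.1765 now; the candidate offers that and keeps 33.8235.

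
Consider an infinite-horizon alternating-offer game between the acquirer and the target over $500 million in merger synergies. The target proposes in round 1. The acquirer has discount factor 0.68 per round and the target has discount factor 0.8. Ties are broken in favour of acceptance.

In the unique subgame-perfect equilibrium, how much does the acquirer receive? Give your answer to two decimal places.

Let x be the target's share when the target proposes and y be the acquirer's share when the acquirer proposes.
The acquirer accepts iff offered ≥ 0.68·y, so x = 500 − 0.68y. Symmetrically y = 500 − 0.8x.
Substituting: x = 500 − 0.68(500 − 0.8x), giving x(1 − 0.8·0.68) = 500(1 − 0.68).
So x = 500 × 0.32 / 0.456 ≈ 350.8772, and the acquirer receives 500 − x ≈ 149.1228.

149.12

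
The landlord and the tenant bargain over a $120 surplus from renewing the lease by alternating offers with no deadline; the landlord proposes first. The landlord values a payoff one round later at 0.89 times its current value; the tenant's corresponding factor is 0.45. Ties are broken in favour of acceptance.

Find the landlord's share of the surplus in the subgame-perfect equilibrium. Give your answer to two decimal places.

Let x be the landlord's share when the landlord proposes and y be the tenant's share when the tenant proposes.
The tenant accepts iff offered ≥ 0.45·y, so x = 120 − 0.45y. Symmetrically y = 120 − 0.89x.
Substituting: x = 120 − 0.45(120 − 0.89x), giving x(1 − 0.89·0.45) = 120(1 − 0.45).
So x = 120 × 0.55 / 0.5995 ≈ 110.0917, and the tenant receives 120 − x ≈ 9.9083.

110.09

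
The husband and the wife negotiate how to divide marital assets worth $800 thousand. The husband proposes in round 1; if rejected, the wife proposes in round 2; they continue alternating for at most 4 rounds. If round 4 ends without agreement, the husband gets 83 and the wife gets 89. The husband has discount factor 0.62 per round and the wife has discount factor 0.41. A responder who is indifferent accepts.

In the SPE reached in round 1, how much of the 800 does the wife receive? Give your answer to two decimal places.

199.37

By backward induction:
Round 4 (the wife proposes): the husband gets 83 if talks fail, so the wife offers 83 and keeps 717.
Round 3 (the husband proposes): the wife can get 717 next round, worth 0.41 × 717 = 293.97 now, so the husband offers 293.97, keeping 506.03.
Round 2 (the wife proposes): the husband can get 506.03 next round, worth 0.62 × 506.03 = 313.7386 now. The wife offers 313.7386 and keeps 800 − 313.7386 = 486.2614.
Round 1 (the husband proposes): the wife can get 486.2614 next round, worth 0.41 × 486.2614 = 199.367174 now; the husband offers that and keeps 600.632826.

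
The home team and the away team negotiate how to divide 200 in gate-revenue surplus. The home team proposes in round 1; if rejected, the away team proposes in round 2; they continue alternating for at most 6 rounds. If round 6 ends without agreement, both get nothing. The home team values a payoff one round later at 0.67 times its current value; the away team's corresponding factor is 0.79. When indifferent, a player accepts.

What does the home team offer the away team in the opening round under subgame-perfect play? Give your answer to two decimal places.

Solve by backward induction from round 6.
Round 6 (the away team proposes): rejection yields 0 for the home team; the away team offers 0 and keeps 200.
Round 5 (the home team proposes): the away team can get 200 next round, worth 0.79 × 200 = 158 now; the home team offers that and keeps 42.
Round 4 (the away team proposes): the home team can get 42 next round, worth 0.67 × 42 = 28.14 now. The away team offers 28.14 and keeps 200 − 28.14 = 171.86.
Round 3 (the home team proposes): the away team can get 171.86 next round, worth 0.79 × 171.86 = 135.7694 now; the home team offers that and keeps 64.2306.
Round 2 (the away team proposes): the home team can get 64.2306 next round, worth 0.67 × 64.2306 = 43.034502 now. The away team offers 43.034502 and keeps 200 − 43.034502 = 156.965498.
Round 1 (the home team proposes): the away team can get 156.965498 next round, worth 0.79 × 156.965498 = 124.00274342 now; the home team offers that and keeps 75.99725658.

124.00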